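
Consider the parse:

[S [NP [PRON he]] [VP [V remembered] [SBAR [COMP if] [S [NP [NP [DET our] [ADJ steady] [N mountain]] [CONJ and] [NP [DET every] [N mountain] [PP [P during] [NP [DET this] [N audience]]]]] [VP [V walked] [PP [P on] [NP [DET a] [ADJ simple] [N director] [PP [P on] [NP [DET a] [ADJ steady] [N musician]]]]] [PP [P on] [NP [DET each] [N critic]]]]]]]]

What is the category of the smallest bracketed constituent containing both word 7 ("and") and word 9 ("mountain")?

NP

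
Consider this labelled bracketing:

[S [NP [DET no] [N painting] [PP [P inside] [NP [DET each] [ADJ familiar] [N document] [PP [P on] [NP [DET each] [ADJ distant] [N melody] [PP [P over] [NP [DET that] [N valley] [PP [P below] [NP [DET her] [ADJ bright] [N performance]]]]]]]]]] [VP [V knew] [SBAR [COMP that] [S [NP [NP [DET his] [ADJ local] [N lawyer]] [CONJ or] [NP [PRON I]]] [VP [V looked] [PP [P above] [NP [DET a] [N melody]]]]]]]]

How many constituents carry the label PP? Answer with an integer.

Scanning left to right, an opening `[PP` appears at word positions 3, 7, 11, 14, 26 — 5 in total.

5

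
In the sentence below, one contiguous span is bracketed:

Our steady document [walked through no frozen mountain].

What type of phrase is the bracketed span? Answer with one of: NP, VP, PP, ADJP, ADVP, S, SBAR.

"walked" is the head of the bracketed span, so the span is a verb phrase: VP.

VP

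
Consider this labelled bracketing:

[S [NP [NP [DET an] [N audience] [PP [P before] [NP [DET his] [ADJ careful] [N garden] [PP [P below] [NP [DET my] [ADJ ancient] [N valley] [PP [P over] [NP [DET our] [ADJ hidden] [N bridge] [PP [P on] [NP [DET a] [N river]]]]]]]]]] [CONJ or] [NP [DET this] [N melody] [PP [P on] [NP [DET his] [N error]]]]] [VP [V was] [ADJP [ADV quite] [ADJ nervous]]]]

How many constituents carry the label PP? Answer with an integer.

5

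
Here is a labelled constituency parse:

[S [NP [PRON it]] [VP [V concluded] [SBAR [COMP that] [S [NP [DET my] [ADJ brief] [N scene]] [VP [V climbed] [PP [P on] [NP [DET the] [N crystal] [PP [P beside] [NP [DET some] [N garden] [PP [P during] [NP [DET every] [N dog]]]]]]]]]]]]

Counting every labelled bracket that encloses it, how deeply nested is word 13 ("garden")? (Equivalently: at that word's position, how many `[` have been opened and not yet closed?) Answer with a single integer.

10

Path from the root down to the word: S → VP → SBAR → S → VP → PP → NP → PP → NP → N. That is 10 enclosing brackets.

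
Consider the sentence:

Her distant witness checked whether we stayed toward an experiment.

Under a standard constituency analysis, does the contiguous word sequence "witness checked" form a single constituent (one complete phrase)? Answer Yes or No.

"witness" belongs to the noun phrase "her distant witness" while "checked" belongs to the verb phrase "checked whether we stayed toward an experiment"; a span that runs across that boundary is not a single phrase.

No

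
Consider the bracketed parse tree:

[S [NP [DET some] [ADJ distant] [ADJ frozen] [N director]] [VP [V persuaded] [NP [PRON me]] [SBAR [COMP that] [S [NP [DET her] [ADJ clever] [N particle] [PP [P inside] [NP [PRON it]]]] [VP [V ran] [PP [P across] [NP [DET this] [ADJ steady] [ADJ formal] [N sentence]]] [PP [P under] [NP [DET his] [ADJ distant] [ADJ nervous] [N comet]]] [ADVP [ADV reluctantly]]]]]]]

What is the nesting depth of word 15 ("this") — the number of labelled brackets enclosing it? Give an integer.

Path from the root down to the word: S → VP → SBAR → S → VP → PP → NP → DET. That is 8 enclosing brackets.

8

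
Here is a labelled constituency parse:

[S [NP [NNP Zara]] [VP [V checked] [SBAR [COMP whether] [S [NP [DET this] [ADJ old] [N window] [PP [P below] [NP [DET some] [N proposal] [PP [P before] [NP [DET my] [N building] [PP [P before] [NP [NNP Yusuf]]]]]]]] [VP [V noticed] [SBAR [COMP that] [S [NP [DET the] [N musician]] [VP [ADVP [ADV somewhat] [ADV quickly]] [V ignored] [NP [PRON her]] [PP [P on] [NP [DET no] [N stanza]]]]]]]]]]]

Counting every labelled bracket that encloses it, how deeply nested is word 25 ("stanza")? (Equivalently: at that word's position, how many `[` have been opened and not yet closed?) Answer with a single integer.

The word sits inside N, which is inside NP, inside PP, inside VP, inside S, inside SBAR, inside VP, inside S, inside SBAR, inside VP, inside S — 11 brackets in all.

11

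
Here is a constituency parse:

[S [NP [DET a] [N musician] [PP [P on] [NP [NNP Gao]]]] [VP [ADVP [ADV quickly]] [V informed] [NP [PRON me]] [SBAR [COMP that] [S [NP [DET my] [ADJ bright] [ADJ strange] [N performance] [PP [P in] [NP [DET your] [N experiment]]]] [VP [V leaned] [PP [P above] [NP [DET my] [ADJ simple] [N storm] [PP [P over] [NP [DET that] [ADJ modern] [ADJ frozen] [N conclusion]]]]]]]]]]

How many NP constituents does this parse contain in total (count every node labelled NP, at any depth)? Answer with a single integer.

Scanning left to right, an opening `[NP` appears at word positions 1, 4, 7, 9, 14, 18, 22 — 7 in total.

7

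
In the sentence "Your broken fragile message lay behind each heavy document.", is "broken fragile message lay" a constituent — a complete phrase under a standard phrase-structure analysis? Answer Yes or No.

No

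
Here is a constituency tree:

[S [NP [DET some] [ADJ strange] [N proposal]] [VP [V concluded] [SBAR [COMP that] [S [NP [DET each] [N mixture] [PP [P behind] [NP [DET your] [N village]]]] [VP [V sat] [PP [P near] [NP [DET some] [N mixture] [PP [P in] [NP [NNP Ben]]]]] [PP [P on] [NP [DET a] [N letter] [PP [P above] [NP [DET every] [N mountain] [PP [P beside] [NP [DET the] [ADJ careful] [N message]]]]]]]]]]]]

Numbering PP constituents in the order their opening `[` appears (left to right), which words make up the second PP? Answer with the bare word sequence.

near some mixture in Ben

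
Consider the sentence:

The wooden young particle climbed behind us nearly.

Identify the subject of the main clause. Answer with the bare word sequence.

the wooden young particle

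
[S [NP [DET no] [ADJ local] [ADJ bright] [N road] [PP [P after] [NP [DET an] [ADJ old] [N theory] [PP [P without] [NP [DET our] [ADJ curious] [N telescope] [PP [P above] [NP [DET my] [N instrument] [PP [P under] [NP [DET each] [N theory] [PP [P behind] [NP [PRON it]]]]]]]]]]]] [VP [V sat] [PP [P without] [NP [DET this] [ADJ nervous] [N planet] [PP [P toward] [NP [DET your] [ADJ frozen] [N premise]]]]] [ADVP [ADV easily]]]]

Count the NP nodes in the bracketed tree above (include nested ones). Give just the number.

8

Scanning left to right, an opening `[NP` appears at word positions 1, 6, 10, 14, 17, 20, 23, 27 — 8 in total.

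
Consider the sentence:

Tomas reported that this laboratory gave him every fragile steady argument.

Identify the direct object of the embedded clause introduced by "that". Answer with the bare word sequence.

every fragile steady argument

The verb of the embedded clause introduced by "that" is "gave"; its direct object is the NP "every fragile steady argument".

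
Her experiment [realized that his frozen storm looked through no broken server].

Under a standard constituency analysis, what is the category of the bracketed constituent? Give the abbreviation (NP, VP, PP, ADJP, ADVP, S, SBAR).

"realized" is the head of the bracketed span, so the span is a verb phrase: VP.

VP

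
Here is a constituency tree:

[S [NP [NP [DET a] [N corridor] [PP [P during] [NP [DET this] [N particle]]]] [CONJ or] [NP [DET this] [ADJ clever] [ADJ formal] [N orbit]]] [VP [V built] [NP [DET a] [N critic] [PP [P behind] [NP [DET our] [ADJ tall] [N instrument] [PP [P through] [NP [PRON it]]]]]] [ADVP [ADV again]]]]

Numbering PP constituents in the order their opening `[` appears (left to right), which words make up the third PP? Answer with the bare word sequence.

through it

The PP opening brackets appear, in order, over: "during this particle"; "behind our tall instrument through it"; "through it". The third one spans "through it".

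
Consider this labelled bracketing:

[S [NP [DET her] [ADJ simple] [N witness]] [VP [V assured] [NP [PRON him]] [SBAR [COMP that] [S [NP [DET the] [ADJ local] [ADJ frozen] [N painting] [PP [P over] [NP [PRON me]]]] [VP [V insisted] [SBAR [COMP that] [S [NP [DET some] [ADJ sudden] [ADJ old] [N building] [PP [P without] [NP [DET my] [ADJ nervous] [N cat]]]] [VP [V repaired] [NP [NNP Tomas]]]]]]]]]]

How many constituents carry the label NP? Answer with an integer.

The NP constituents are: [NP her simple witness]; [NP him]; [NP the local frozen painting over me]; [NP me]; [NP some sudden old building without my nervous cat]; [NP my nervous cat] …. Total: 7.

7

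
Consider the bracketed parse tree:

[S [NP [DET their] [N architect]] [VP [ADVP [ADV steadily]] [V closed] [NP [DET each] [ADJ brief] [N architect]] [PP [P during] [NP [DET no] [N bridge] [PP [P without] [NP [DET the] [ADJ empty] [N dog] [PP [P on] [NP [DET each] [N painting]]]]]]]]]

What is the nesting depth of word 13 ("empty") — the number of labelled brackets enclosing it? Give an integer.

7

The word sits inside ADJ, which is inside NP, inside PP, inside NP, inside PP, inside VP, inside S — 7 brackets in all.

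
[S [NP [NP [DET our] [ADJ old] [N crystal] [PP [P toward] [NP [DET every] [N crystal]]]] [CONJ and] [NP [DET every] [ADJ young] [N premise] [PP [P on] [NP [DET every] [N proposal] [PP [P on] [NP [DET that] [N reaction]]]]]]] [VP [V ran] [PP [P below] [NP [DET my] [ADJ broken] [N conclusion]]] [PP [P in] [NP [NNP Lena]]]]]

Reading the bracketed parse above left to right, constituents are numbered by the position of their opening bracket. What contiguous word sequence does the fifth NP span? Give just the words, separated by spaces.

every proposal on that reaction

Opening `[NP` markers occur at word positions 1, 1, 5, 8, 12, 15, 19, 23; the fifth of these opens the constituent [NP every proposal on that reaction].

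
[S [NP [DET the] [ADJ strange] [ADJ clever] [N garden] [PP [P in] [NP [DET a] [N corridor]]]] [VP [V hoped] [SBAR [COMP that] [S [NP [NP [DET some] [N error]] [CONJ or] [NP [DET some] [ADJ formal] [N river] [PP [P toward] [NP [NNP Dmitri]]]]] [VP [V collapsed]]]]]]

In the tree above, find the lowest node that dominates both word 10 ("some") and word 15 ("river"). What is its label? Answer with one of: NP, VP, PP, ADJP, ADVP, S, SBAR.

Both words fall inside [NP some error or some formal river toward Dmitri] (words 10–17), and no smaller constituent contains them both. Label: NP.

NP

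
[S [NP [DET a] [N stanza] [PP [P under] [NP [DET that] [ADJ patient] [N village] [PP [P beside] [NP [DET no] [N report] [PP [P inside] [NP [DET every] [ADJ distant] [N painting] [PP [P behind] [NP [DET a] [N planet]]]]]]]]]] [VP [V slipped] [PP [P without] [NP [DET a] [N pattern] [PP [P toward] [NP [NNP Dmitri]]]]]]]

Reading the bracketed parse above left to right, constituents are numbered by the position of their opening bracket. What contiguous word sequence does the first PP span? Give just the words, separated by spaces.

under that patient village beside no report inside every distant painting behind a planet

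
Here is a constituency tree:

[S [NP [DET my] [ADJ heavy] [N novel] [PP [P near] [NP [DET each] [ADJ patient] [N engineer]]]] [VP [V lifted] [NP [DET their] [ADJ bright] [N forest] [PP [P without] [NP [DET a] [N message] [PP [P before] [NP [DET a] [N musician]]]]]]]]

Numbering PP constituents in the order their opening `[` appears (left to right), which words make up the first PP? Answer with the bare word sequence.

Opening `[PP` markers occur at word positions 4, 12, 15; the first of these opens the constituent [PP near each patient engineer].

near each patient engineer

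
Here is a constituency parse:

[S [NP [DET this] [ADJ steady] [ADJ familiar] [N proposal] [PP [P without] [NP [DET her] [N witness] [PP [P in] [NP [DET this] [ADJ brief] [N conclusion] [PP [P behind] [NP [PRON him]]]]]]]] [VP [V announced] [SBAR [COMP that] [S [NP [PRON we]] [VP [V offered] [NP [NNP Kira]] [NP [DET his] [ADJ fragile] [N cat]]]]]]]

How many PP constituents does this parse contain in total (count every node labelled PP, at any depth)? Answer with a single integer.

Listing each PP by its span: [PP without her witness in this brief conclusion behind him]; [PP in this brief conclusion behind him]; [PP behind him] — that makes 3.

3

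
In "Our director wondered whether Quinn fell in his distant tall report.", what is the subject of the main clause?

"our director" is the NP that combines with the VP headed by "wondered" to form the main clause — the subject.

our director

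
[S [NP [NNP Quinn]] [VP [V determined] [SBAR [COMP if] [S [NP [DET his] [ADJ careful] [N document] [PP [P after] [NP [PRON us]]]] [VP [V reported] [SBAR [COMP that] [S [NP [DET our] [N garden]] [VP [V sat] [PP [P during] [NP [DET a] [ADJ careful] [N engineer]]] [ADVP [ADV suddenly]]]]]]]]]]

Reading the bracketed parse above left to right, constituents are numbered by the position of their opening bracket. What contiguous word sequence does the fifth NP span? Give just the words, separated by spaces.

a careful engineer

In left-to-right order the NP constituents are "Quinn"; "his careful document after us"; "us"; "our garden"; "a careful engineer". Number 5 is "a careful engineer".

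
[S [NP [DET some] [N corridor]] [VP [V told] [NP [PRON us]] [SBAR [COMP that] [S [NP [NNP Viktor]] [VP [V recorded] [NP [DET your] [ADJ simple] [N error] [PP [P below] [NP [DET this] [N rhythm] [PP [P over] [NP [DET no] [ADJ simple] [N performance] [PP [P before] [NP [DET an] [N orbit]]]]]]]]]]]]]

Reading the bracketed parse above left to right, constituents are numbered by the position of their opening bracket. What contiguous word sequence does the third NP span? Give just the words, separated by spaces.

Viktor

In left-to-right order the NP constituents are "some corridor"; "us"; "Viktor"; "your simple error below this rhythm over no simple performance before an orbit"; "this rhythm over no simple performance before an orbit"; "no simple performance before an orbit"; "an orbit". Number 3 is "Viktor".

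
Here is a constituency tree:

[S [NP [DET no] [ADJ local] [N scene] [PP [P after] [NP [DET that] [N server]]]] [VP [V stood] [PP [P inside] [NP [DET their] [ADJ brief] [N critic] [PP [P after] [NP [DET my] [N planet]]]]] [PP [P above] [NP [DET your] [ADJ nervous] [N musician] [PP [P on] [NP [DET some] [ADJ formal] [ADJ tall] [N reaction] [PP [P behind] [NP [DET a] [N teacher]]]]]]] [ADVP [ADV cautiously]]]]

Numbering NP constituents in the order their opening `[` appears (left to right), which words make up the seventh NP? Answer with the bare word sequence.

a teacher

Opening `[NP` markers occur at word positions 1, 5, 9, 13, 16, 20, 25; the seventh of these opens the constituent [NP a teacher].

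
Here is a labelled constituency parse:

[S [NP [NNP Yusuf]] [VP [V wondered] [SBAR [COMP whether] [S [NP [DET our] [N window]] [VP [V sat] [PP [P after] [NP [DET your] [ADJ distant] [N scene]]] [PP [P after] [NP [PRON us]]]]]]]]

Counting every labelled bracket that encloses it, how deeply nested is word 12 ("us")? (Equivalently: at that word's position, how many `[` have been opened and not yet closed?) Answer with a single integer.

8

The word sits inside PRON, which is inside NP, inside PP, inside VP, inside S, inside SBAR, inside VP, inside S — 8 brackets in all.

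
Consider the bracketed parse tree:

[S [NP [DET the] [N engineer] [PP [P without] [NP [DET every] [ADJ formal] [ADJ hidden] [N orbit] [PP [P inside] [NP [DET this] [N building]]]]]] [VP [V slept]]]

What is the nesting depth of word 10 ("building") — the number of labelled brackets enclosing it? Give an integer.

Path from the root down to the word: S → NP → PP → NP → PP → NP → N. That is 7 enclosing brackets.

7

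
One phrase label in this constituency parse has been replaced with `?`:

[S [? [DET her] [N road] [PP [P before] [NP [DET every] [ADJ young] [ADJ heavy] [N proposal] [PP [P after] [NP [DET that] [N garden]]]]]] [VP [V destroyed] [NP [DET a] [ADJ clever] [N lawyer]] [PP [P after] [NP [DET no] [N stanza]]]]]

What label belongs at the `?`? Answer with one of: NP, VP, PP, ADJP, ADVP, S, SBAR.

NP

The `?` node immediately contains: DET 'her', N 'road', PP. That is the internal structure of a noun phrase, so the label is NP.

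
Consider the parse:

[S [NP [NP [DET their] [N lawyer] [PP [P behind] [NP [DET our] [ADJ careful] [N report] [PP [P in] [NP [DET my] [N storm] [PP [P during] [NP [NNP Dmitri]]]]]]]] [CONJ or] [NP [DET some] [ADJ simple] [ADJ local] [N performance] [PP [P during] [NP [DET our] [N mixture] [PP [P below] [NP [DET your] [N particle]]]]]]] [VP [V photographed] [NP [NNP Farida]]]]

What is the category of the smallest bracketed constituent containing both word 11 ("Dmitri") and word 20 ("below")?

Both words fall inside [NP their lawyer behind our careful report in my storm during Dmitri or some simple local performance during our mixture below your particle] (words 1–22), and no smaller constituent contains them both. Label: NP.

NP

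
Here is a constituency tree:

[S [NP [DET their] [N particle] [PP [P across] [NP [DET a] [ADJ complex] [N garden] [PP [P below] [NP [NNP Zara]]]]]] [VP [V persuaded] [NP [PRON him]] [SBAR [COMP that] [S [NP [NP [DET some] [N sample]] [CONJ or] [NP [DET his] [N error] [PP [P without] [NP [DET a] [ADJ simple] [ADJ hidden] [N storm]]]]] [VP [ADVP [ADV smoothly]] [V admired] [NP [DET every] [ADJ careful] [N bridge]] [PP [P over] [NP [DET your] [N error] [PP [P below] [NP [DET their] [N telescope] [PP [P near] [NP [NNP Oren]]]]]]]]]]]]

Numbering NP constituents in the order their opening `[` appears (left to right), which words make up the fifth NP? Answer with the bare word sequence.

some sample or his error without a simple hidden storm

In left-to-right order the NP constituents are "their particle across a complex garden below Zara"; "a complex garden below Zara"; "Zara"; "him"; "some sample or his error without a simple hidden storm"; "some sample"; "his error without a simple hidden storm"; "a simple hidden storm"; "every careful bridge"; "your error below their telescope near Oren"; "their telescope near Oren"; "Oren". Number 5 is "some sample or his error without a simple hidden storm".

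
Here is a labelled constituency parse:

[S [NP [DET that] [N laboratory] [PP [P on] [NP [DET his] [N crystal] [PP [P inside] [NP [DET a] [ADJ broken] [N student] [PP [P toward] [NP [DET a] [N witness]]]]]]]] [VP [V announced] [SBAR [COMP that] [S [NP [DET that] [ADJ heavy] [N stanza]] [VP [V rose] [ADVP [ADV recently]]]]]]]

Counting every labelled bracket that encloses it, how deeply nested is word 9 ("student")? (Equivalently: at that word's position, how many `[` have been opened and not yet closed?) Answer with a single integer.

7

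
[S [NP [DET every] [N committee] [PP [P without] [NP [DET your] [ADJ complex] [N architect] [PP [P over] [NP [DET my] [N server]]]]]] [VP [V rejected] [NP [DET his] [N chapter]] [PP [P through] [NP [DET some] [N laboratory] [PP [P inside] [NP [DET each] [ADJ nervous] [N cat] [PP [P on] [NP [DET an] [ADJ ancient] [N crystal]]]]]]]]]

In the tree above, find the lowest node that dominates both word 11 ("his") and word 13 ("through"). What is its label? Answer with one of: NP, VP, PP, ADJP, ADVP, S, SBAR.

Both words fall inside [VP rejected his chapter through some laboratory inside each nervous cat on an ancient crystal] (words 10–23), and no smaller constituent contains them both. Label: VP.

VP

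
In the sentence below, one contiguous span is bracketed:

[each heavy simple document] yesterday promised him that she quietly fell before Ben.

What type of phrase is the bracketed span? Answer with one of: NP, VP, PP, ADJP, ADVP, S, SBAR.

NP

The bracketed span "each heavy simple document" is headed by "document", making it a noun phrase (NP).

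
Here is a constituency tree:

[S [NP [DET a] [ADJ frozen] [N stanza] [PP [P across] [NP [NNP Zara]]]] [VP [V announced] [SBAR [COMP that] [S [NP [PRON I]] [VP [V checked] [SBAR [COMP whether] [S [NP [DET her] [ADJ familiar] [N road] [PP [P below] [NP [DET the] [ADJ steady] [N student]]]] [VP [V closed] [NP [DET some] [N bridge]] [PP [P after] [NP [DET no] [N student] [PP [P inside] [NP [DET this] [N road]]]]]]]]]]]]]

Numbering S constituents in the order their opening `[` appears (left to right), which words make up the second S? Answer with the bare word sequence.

The S opening brackets appear, in order, over: "a frozen stanza across Zara announced that I checked whether her familiar road below the steady student closed some bridge after no student inside this road"; "I checked whether her familiar road below the steady student closed some bridge after no student inside this road"; "her familiar road below the steady student closed some bridge after no student inside this road". The second one spans "I checked whether her familiar road below the steady student closed some bridge after no student inside this road".

I checked whether her familiar road below the steady student closed some bridge after no student inside this road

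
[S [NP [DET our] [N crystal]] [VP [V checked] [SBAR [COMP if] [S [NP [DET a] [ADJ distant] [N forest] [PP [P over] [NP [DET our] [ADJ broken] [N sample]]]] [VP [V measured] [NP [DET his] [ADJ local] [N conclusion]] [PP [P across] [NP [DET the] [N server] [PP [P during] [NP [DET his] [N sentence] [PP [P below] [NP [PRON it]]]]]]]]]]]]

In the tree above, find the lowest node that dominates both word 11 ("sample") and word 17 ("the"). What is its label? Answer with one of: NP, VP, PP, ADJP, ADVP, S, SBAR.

Both words fall inside [S a distant forest over our broken sample measured his local conclusion across the server during his sentence below it] (words 5–23), and no smaller constituent contains them both. Label: S.

S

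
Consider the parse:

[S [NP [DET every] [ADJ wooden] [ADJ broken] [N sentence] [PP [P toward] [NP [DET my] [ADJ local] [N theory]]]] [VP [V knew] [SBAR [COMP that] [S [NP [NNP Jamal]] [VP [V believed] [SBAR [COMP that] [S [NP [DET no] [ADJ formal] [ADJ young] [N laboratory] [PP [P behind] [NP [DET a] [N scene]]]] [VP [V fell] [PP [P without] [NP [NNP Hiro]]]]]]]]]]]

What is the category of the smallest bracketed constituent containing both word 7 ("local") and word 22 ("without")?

The smallest bracket enclosing both words is [S every wooden broken sentence toward my local theory knew that Jamal believed that no formal young laboratory behind a scene fell without Hiro], so the label is S.

S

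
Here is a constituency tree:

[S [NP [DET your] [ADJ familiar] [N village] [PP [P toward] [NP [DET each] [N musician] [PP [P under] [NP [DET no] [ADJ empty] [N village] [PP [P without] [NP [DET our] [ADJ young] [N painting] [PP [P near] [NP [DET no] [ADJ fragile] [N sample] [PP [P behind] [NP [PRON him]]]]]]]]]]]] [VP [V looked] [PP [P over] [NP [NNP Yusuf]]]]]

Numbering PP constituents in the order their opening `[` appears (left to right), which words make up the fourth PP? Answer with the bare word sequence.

near no fragile sample behind him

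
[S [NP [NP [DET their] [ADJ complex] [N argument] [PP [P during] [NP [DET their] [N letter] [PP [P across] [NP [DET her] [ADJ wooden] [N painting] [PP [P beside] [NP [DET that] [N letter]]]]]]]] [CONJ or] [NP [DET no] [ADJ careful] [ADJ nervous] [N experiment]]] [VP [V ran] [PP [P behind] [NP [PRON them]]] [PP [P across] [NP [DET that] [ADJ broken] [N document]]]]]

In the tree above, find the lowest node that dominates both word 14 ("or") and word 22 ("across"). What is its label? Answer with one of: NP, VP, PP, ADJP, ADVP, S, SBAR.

S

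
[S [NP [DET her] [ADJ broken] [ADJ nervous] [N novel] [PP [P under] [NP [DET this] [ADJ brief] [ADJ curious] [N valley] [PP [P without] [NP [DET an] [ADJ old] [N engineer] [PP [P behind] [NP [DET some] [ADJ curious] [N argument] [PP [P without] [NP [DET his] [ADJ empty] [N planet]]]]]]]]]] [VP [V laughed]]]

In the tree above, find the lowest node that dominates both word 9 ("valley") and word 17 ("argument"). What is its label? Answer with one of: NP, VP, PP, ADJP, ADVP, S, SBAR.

NP

Word 9 lies under S → NP → PP → NP → N; word 17 lies under S → NP → PP → NP → PP → NP → PP → NP → N. The lowest shared node is the NP.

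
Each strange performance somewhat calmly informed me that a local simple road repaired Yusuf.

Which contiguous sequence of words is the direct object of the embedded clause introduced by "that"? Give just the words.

Yusuf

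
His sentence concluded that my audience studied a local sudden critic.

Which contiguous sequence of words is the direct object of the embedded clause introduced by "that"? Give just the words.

The verb of the embedded clause introduced by "that" is "studied"; its direct object is the NP "a local sudden critic".

a local sudden critic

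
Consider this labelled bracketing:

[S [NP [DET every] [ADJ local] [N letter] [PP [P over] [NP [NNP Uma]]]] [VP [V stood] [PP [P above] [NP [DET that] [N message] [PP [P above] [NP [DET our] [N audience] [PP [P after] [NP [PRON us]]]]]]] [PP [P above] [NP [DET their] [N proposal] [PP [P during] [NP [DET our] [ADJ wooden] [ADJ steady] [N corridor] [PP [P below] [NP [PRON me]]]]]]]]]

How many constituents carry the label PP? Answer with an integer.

7

Scanning left to right, an opening `[PP` appears at word positions 4, 7, 10, 13, 15, 18, 23 — 7 in total.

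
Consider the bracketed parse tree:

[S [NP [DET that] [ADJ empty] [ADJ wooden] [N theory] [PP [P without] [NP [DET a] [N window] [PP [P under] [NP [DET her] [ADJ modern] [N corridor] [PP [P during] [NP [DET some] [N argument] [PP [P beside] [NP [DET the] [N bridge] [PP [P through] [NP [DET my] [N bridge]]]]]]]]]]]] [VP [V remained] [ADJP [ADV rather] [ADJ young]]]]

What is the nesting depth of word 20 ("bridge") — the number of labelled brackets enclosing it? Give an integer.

The word sits inside N, which is inside NP, inside PP, inside NP, inside PP, inside NP, inside PP, inside NP, inside PP, inside NP, inside PP, inside NP, inside S — 13 brackets in all.

13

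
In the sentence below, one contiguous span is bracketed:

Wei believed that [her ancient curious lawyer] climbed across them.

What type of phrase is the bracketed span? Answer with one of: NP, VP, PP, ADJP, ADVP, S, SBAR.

NP

The span is built around the noun "lawyer" — a noun phrase (NP).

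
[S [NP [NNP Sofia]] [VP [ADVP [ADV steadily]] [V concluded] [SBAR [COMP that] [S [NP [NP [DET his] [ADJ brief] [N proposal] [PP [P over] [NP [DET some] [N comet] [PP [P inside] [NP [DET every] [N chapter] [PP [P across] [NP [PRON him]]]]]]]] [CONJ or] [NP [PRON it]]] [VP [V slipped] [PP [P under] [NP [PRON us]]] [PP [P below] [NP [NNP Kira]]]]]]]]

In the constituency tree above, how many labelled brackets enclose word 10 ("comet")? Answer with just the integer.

9

The word sits inside N, which is inside NP, inside PP, inside NP, inside NP, inside S, inside SBAR, inside VP, inside S — 9 brackets in all.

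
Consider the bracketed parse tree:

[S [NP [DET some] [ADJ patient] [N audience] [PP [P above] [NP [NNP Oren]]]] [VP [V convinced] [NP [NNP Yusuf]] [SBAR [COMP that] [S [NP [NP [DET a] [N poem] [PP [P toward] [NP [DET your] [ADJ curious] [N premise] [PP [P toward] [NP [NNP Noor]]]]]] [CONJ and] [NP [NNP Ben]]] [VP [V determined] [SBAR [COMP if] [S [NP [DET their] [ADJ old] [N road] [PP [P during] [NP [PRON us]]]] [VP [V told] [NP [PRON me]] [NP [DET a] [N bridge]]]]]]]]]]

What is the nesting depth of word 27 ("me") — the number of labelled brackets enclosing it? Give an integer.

The word sits inside PRON, which is inside NP, inside VP, inside S, inside SBAR, inside VP, inside S, inside SBAR, inside VP, inside S — 10 brackets in all.

10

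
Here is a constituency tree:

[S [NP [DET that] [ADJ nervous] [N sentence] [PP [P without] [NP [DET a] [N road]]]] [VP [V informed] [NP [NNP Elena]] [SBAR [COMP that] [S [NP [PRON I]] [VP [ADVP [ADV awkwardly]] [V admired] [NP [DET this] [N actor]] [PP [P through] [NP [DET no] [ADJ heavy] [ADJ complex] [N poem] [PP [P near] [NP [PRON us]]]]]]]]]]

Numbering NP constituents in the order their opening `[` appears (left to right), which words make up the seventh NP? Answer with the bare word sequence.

us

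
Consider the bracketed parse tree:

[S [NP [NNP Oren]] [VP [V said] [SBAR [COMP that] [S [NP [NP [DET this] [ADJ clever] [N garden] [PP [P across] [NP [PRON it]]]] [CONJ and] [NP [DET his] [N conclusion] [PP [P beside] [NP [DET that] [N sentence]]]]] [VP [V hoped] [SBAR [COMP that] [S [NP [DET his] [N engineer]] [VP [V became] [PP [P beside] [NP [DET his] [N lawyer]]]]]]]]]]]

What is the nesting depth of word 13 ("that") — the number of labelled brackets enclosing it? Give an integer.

The word sits inside DET, which is inside NP, inside PP, inside NP, inside NP, inside S, inside SBAR, inside VP, inside S — 9 brackets in all.

9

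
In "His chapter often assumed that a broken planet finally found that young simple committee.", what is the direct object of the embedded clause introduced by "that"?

that young simple committee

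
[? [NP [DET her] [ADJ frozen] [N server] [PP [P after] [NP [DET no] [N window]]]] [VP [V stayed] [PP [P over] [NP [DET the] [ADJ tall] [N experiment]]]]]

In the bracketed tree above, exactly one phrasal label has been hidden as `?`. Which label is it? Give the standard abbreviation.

S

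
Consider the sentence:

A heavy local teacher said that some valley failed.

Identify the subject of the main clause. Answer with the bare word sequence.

a heavy local teacher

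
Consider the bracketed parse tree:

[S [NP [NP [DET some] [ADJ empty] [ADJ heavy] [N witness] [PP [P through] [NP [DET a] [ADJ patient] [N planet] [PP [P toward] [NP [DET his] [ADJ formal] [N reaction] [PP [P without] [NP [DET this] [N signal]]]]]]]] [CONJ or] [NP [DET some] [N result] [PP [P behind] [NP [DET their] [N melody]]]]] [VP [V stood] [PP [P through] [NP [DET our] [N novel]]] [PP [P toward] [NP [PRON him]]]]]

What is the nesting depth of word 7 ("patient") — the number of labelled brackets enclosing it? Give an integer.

6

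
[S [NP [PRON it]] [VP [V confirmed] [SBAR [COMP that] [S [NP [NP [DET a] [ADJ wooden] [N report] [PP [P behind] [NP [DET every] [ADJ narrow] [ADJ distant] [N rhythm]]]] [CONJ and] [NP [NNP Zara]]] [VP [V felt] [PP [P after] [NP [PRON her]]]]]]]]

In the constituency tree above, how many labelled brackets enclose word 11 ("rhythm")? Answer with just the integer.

9

Path from the root down to the word: S → VP → SBAR → S → NP → NP → PP → NP → N. That is 9 enclosing brackets.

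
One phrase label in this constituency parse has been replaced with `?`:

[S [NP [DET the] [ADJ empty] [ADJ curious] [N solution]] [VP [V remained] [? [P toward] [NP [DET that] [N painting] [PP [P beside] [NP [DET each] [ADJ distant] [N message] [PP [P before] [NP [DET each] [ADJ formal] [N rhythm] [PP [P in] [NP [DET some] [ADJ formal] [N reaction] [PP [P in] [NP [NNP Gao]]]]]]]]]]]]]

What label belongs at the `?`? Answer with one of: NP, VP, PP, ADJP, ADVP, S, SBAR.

PP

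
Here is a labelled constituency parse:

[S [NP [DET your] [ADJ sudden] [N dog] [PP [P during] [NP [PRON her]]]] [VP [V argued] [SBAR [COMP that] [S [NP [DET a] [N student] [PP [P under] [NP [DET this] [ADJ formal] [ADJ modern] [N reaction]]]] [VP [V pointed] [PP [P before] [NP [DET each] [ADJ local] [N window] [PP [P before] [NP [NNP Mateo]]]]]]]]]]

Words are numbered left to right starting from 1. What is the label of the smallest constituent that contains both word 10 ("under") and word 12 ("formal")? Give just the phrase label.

PP

Both words fall inside [PP under this formal modern reaction] (words 10–14), and no smaller constituent contains them both. Label: PP.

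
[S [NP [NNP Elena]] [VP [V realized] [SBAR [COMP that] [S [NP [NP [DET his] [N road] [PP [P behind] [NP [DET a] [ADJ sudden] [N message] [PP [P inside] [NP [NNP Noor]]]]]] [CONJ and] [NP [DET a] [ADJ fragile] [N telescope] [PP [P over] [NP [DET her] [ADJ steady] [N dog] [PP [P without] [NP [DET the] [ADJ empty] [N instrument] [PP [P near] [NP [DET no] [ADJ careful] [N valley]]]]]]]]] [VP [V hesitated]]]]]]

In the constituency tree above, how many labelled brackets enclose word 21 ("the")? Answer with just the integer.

11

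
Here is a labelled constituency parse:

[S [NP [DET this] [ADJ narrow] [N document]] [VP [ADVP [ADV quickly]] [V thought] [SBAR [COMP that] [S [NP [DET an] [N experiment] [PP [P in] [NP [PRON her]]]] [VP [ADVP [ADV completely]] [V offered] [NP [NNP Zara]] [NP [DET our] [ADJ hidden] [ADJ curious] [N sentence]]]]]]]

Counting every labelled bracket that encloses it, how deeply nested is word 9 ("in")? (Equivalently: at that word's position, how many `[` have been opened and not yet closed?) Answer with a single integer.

The word sits inside P, which is inside PP, inside NP, inside S, inside SBAR, inside VP, inside S — 7 brackets in all.

7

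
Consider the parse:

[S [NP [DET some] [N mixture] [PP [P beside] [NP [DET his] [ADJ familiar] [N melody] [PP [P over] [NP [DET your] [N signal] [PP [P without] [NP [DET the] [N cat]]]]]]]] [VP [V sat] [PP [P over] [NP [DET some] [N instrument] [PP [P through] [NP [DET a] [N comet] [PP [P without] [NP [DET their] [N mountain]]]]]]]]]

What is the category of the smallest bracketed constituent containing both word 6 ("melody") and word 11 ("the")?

Word 6 lies under S → NP → PP → NP → N; word 11 lies under S → NP → PP → NP → PP → NP → PP → NP → DET. The lowest shared node is the NP.

NP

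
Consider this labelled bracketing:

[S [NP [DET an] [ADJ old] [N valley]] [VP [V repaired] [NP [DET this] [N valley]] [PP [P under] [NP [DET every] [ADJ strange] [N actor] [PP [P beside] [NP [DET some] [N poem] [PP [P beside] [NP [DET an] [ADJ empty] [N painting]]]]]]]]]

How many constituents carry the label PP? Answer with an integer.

3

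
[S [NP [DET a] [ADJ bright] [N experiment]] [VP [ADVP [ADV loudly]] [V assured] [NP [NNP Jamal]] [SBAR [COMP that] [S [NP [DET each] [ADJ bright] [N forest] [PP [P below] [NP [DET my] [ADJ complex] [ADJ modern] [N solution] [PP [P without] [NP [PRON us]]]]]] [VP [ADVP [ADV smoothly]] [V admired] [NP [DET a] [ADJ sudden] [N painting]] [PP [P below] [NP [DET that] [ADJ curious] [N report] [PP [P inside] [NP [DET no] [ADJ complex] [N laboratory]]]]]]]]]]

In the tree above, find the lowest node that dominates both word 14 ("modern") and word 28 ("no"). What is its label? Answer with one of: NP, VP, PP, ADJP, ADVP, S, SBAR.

S

Both words fall inside [S each bright forest below my complex modern solution without us smoothly admired a sudden painting below that curious report inside no complex laboratory] (words 8–30), and no smaller constituent contains them both. Label: S.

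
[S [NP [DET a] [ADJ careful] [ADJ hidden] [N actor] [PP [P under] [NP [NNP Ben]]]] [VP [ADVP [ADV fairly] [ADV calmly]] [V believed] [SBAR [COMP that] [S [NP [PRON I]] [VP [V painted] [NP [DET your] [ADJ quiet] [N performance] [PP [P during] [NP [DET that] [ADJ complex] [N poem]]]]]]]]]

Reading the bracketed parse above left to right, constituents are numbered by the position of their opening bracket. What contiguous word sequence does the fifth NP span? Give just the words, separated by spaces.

Opening `[NP` markers occur at word positions 1, 6, 11, 13, 17; the fifth of these opens the constituent [NP that complex poem].

that complex poem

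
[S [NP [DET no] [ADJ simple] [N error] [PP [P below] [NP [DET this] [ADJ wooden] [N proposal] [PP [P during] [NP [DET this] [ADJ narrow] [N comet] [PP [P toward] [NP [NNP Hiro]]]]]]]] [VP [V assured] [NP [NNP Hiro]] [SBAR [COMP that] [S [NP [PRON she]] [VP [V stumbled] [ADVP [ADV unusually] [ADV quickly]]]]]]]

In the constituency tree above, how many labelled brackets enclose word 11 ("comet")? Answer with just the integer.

7

The word sits inside N, which is inside NP, inside PP, inside NP, inside PP, inside NP, inside S — 7 brackets in all.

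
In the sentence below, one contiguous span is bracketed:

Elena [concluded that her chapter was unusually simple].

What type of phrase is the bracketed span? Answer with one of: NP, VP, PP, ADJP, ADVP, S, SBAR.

VP

The span is built around the verb "concluded" — a verb phrase (VP).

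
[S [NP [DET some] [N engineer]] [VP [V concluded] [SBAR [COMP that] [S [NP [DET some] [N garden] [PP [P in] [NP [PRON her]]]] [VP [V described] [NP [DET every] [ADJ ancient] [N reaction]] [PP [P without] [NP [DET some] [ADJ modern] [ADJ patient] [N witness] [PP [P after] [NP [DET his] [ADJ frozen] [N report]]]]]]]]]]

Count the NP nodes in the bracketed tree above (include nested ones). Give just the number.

6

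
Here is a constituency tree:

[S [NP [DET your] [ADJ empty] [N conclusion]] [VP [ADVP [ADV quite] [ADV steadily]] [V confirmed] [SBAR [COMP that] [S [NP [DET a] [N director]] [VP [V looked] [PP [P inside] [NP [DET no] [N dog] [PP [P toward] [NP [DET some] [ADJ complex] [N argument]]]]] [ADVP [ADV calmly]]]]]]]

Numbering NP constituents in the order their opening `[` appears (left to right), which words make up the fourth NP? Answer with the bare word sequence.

some complex argument

The NP opening brackets appear, in order, over: "your empty conclusion"; "a director"; "no dog toward some complex argument"; "some complex argument". The fourth one spans "some complex argument".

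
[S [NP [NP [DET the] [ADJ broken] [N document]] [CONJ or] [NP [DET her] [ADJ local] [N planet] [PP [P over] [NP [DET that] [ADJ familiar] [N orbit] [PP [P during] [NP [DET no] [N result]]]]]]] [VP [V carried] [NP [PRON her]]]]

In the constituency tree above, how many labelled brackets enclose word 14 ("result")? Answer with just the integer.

8

Counting open brackets not yet closed at "result": [S [NP [NP [PP [NP [PP [NP [N = 8.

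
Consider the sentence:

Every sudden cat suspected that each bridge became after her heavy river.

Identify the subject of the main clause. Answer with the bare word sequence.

In the main clause the verb is "suspected"; the NP preceding it, "every sudden cat", is the subject.

every sudden cat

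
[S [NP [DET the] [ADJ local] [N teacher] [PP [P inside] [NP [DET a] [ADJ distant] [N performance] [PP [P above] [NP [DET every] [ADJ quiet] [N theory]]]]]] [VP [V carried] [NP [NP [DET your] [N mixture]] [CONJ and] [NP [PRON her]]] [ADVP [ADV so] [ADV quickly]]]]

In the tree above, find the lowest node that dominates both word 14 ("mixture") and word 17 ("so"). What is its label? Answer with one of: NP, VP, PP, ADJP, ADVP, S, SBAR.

VP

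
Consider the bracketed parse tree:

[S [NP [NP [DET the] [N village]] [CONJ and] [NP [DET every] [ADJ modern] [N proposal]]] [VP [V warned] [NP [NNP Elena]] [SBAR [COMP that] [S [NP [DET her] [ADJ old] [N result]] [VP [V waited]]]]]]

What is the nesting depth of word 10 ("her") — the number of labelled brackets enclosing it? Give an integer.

Counting open brackets not yet closed at "her": [S [VP [SBAR [S [NP [DET = 6.

6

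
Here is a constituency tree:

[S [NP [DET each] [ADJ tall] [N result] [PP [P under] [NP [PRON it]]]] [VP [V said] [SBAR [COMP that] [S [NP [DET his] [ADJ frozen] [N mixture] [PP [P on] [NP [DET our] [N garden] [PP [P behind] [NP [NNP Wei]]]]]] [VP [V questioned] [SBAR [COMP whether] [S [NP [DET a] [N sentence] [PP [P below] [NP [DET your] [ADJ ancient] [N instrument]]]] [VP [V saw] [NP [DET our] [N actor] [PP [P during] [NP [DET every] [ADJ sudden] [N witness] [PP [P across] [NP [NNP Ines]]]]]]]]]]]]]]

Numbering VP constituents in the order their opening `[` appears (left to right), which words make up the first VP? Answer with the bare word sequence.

said that his frozen mixture on our garden behind Wei questioned whether a sentence below your ancient instrument saw our actor during every sudden witness across Ines

Opening `[VP` markers occur at word positions 6, 16, 24; the first of these opens the constituent [VP said that his frozen mixture on our garden behind Wei questioned whether a sentence below your ancient instrument saw our actor during every sudden witness across Ines].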